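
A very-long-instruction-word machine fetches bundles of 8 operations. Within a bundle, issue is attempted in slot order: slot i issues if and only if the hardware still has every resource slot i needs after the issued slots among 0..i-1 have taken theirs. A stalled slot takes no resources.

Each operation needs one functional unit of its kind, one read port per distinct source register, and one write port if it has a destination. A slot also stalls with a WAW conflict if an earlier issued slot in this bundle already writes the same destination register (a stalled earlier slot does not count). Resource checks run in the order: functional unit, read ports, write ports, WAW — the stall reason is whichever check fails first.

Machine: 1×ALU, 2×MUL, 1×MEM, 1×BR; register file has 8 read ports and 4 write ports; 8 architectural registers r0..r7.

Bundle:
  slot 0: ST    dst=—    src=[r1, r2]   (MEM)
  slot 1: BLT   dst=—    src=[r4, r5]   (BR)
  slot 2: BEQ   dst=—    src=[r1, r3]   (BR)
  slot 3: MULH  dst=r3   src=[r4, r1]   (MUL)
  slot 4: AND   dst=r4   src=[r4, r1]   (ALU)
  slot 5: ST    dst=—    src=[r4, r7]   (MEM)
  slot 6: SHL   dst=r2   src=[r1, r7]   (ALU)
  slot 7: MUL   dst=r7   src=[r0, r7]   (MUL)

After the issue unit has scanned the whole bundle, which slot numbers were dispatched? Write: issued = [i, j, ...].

issued = [0, 1, 3, 4]

(0) want 1×MEM +2rd +0wr — yes → AL1|MU2|ME0|BR1|rd6|wr4
(1) want 1×BR +2rd +0wr — yes → AL1|MU2|ME0|BR0|rd4|wr4
(2) want 1×BR +2rd +0wr — FU → AL1|MU2|ME0|BR0|rd4|wr4
(3) want 1×MUL +2rd +1wr — yes → AL1|MU1|ME0|BR0|rd2|wr3
(4) want 1×ALU +2rd +1wr — yes → AL0|MU1|ME0|BR0|rd0|wr2
(5) want 1×MEM +2rd +0wr — FU → AL0|MU1|ME0|BR0|rd0|wr2
(6) want 1×ALU +2rd +1wr — FU → AL0|MU1|ME0|BR0|rd0|wr2
(7) want 1×MUL +2rd +1wr — RD_PORT → AL0|MU1|ME0|BR0|rd0|wr2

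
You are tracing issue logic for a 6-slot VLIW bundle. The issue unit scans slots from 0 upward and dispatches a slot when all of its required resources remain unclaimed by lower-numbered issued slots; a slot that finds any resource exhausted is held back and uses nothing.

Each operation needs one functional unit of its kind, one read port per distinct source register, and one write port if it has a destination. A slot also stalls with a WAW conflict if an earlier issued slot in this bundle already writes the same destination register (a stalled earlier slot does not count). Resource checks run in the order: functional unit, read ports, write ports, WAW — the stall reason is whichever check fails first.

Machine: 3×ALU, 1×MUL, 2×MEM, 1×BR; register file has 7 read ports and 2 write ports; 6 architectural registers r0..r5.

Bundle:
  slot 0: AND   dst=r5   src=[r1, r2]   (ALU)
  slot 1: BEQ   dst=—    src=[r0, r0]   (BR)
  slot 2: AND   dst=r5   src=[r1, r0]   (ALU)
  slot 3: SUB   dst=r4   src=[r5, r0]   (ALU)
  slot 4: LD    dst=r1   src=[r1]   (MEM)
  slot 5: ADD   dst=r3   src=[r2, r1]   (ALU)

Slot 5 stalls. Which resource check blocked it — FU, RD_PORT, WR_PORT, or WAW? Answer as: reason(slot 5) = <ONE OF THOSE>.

(0) want 1×ALU +2rd +1wr — yes → AL2|MU1|ME2|BR1|rd5|wr1
(1) want 1×BR +1rd +0wr — yes → AL2|MU1|ME2|BR0|rd4|wr1
(2) want 1×ALU +2rd +1wr — WAW → AL2|MU1|ME2|BR0|rd4|wr1
(3) want 1×ALU +2rd +1wr — yes → AL1|MU1|ME2|BR0|rd2|wr0
(4) want 1×MEM +1rd +1wr — WR_PORT → AL1|MU1|ME2|BR0|rd2|wr0
(5) want 1×ALU +2rd +1wr — WR_PORT → AL1|MU1|ME2|BR0|rd2|wr0

reason(slot 5) = WR_PORT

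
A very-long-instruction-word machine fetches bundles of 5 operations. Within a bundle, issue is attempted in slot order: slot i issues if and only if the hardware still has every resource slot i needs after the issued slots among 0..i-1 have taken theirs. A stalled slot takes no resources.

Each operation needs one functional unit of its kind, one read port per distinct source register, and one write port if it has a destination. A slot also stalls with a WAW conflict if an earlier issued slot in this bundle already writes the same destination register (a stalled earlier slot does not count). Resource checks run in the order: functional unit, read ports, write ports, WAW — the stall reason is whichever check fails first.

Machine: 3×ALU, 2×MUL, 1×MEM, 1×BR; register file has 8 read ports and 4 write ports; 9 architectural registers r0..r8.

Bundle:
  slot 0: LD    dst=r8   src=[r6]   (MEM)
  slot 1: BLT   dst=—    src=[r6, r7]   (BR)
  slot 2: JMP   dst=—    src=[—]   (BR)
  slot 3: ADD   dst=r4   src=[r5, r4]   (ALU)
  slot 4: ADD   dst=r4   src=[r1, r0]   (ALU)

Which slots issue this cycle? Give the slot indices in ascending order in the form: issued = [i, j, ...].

#0 MEM src=r6 dispatched  <A:3 Mu:2 Ld:0 B:1 rd:7 wr:3>
#1 BR src=r6,r7 dispatched  <A:3 Mu:2 Ld:0 B:0 rd:5 wr:3>
#2 BR src=- held:FU  <A:3 Mu:2 Ld:0 B:0 rd:5 wr:3>
#3 ALU src=r5,r4 dispatched  <A:2 Mu:2 Ld:0 B:0 rd:3 wr:2>
#4 ALU src=r1,r0 held:WAW  <A:2 Mu:2 Ld:0 B:0 rd:3 wr:2>

issued = [0, 1, 3]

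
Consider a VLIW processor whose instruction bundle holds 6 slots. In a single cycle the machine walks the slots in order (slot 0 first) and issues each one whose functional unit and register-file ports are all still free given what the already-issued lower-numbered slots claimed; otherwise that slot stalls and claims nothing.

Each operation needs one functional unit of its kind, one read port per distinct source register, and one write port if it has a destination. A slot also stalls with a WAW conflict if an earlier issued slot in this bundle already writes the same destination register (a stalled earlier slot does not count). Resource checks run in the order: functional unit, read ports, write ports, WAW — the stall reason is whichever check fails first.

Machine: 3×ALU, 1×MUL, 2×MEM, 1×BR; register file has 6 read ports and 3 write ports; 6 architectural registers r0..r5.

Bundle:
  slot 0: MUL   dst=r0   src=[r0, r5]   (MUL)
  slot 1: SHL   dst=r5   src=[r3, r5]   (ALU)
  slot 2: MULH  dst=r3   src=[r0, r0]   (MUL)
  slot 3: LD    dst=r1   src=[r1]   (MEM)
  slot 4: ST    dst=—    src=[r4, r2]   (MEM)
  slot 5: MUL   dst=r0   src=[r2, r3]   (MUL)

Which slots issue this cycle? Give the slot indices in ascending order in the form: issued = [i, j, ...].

[0] MUL needs rd=2 wr=1: ok; after: ALU=3 MUL=0 MEM=2 BR=1, R=4, W=2
[1] ALU needs rd=2 wr=1: ok; after: ALU=2 MUL=0 MEM=2 BR=1, R=2, W=1
[2] MUL needs rd=1 wr=1: FU; after: ALU=2 MUL=0 MEM=2 BR=1, R=2, W=1
[3] MEM needs rd=1 wr=1: ok; after: ALU=2 MUL=0 MEM=1 BR=1, R=1, W=0
[4] MEM needs rd=2 wr=0: RD_PORT; after: ALU=2 MUL=0 MEM=1 BR=1, R=1, W=0
[5] MUL needs rd=2 wr=1: FU; after: ALU=2 MUL=0 MEM=1 BR=1, R=1, W=0

issued = [0, 1, 3]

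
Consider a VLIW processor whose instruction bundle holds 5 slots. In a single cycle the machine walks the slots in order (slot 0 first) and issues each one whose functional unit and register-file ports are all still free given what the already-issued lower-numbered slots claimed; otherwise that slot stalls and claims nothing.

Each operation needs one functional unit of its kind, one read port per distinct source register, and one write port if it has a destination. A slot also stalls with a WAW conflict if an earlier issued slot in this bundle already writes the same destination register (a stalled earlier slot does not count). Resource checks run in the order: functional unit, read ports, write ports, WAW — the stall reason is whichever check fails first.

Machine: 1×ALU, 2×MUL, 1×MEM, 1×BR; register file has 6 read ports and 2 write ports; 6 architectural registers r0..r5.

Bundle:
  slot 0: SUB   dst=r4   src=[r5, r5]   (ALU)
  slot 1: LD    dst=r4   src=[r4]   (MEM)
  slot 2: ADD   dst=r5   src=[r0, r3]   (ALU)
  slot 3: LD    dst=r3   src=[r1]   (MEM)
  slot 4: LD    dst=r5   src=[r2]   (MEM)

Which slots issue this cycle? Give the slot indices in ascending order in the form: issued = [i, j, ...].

[0] ALU needs rd=1 wr=1: ok; after: ALU=0 MUL=2 MEM=1 BR=1, R=5, W=1
[1] MEM needs rd=1 wr=1: WAW; after: ALU=0 MUL=2 MEM=1 BR=1, R=5, W=1
[2] ALU needs rd=2 wr=1: FU; after: ALU=0 MUL=2 MEM=1 BR=1, R=5, W=1
[3] MEM needs rd=1 wr=1: ok; after: ALU=0 MUL=2 MEM=0 BR=1, R=4, W=0
[4] MEM needs rd=1 wr=1: FU; after: ALU=0 MUL=2 MEM=0 BR=1, R=4, W=0

issued = [0, 3]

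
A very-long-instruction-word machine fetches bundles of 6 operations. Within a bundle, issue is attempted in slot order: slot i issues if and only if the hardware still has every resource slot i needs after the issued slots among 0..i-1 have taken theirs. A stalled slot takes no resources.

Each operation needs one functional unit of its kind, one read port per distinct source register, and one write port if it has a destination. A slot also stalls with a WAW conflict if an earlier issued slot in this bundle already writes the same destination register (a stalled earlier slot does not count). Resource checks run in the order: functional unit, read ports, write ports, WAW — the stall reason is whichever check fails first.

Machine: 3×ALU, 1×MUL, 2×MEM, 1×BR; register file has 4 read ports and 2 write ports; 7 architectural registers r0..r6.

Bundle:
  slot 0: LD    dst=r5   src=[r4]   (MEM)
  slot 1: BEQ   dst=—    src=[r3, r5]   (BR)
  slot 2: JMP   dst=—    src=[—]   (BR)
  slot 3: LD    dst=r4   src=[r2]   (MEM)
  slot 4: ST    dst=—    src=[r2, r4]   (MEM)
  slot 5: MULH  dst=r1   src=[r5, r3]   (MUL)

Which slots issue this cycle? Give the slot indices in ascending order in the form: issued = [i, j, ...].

issued = [0, 1, 3]

#0 MEM src=r4 dispatched  <A:3 Mu:1 Ld:1 B:1 rd:3 wr:1>
#1 BR src=r3,r5 dispatched  <A:3 Mu:1 Ld:1 B:0 rd:1 wr:1>
#2 BR src=- held:FU  <A:3 Mu:1 Ld:1 B:0 rd:1 wr:1>
#3 MEM src=r2 dispatched  <A:3 Mu:1 Ld:0 B:0 rd:0 wr:0>
#4 MEM src=r2,r4 held:FU  <A:3 Mu:1 Ld:0 B:0 rd:0 wr:0>
#5 MUL src=r5,r3 held:RD_PORT  <A:3 Mu:1 Ld:0 B:0 rd:0 wr:0>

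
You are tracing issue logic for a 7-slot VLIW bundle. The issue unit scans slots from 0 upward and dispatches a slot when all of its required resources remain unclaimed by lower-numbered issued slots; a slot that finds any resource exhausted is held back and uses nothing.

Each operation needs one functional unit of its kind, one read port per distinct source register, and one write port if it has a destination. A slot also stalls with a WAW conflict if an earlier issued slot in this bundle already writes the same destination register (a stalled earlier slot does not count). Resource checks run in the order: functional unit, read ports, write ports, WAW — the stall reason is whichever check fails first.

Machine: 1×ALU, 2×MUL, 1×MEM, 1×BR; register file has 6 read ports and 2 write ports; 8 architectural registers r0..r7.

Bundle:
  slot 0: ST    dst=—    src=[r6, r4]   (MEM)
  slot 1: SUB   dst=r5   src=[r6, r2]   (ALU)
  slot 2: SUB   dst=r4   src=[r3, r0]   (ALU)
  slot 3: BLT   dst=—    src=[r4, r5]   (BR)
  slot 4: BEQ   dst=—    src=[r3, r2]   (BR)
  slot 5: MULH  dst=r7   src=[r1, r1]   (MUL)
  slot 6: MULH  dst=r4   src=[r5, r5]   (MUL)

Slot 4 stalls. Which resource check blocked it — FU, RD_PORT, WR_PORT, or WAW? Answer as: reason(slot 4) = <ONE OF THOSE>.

reason(slot 4) = FU

#0 MEM src=r6,r4 dispatched  <A:1 Mu:2 Ld:0 B:1 rd:4 wr:2>
#1 ALU src=r6,r2 dispatched  <A:0 Mu:2 Ld:0 B:1 rd:2 wr:1>
#2 ALU src=r3,r0 held:FU  <A:0 Mu:2 Ld:0 B:1 rd:2 wr:1>
#3 BR src=r4,r5 dispatched  <A:0 Mu:2 Ld:0 B:0 rd:0 wr:1>
#4 BR src=r3,r2 held:FU  <A:0 Mu:2 Ld:0 B:0 rd:0 wr:1>
#5 MUL src=r1,r1 held:RD_PORT  <A:0 Mu:2 Ld:0 B:0 rd:0 wr:1>
#6 MUL src=r5,r5 held:RD_PORT  <A:0 Mu:2 Ld:0 B:0 rd:0 wr:1>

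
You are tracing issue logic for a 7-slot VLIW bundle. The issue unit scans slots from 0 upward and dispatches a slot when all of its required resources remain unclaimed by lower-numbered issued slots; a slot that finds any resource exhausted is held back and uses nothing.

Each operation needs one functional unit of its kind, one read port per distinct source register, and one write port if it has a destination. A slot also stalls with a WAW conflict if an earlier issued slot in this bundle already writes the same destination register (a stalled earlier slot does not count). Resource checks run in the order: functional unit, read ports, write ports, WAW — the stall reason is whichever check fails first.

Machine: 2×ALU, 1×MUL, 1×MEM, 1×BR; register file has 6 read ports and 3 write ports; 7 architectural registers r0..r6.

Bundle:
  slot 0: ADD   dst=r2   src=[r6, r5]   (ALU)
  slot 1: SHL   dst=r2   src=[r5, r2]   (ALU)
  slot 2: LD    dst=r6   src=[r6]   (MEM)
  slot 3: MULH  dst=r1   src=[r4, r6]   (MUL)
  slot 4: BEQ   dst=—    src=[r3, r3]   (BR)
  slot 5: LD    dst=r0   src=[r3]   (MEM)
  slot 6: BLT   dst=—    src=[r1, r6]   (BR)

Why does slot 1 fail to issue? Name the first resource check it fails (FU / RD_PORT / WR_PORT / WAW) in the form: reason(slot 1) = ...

(0) want 1×ALU +2rd +1wr — yes → AL1|MU1|ME1|BR1|rd4|wr2
(1) want 1×ALU +2rd +1wr — WAW → AL1|MU1|ME1|BR1|rd4|wr2
(2) want 1×MEM +1rd +1wr — yes → AL1|MU1|ME0|BR1|rd3|wr1
(3) want 1×MUL +2rd +1wr — yes → AL1|MU0|ME0|BR1|rd1|wr0
(4) want 1×BR +1rd +0wr — yes → AL1|MU0|ME0|BR0|rd0|wr0
(5) want 1×MEM +1rd +1wr — FU → AL1|MU0|ME0|BR0|rd0|wr0
(6) want 1×BR +2rd +0wr — FU → AL1|MU0|ME0|BR0|rd0|wr0

reason(slot 1) = WAW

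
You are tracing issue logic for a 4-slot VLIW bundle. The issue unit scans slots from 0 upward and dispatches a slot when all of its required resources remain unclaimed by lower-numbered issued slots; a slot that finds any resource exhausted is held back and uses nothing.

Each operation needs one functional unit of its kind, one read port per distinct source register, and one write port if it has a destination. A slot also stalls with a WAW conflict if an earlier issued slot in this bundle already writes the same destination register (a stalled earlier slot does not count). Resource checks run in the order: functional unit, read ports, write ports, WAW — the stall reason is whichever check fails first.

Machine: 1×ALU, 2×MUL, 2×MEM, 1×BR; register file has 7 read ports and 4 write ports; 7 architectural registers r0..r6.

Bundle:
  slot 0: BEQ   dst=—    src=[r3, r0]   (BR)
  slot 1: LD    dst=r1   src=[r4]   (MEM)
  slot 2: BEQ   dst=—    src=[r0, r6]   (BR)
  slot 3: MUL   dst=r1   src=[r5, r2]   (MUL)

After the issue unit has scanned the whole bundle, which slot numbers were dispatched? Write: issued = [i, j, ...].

issued = [0, 1]

(0) want 1×BR +2rd +0wr — yes → AL1|MU2|ME2|BR0|rd5|wr4
(1) want 1×MEM +1rd +1wr — yes → AL1|MU2|ME1|BR0|rd4|wr3
(2) want 1×BR +2rd +0wr — FU → AL1|MU2|ME1|BR0|rd4|wr3
(3) want 1×MUL +2rd +1wr — WAW → AL1|MU2|ME1|BR0|rd4|wr3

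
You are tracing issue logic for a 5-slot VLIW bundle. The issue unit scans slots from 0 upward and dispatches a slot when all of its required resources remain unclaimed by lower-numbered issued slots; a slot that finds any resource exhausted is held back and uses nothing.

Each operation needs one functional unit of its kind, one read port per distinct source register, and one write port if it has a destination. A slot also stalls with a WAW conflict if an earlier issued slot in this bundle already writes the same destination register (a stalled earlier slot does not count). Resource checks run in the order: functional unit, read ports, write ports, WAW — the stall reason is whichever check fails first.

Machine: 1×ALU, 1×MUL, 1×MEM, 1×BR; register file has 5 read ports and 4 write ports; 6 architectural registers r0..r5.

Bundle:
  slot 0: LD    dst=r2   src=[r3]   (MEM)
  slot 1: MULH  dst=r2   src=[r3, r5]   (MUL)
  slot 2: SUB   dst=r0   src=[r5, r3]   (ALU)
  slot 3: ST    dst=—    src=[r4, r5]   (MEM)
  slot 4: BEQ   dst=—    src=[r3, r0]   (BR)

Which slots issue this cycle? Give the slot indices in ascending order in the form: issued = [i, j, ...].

issued = [0, 2, 4]

[0] MEM needs rd=1 wr=1: ok; after: ALU=1 MUL=1 MEM=0 BR=1, R=4, W=3
[1] MUL needs rd=2 wr=1: WAW; after: ALU=1 MUL=1 MEM=0 BR=1, R=4, W=3
[2] ALU needs rd=2 wr=1: ok; after: ALU=0 MUL=1 MEM=0 BR=1, R=2, W=2
[3] MEM needs rd=2 wr=0: FU; after: ALU=0 MUL=1 MEM=0 BR=1, R=2, W=2
[4] BR needs rd=2 wr=0: ok; after: ALU=0 MUL=1 MEM=0 BR=0, R=0, W=2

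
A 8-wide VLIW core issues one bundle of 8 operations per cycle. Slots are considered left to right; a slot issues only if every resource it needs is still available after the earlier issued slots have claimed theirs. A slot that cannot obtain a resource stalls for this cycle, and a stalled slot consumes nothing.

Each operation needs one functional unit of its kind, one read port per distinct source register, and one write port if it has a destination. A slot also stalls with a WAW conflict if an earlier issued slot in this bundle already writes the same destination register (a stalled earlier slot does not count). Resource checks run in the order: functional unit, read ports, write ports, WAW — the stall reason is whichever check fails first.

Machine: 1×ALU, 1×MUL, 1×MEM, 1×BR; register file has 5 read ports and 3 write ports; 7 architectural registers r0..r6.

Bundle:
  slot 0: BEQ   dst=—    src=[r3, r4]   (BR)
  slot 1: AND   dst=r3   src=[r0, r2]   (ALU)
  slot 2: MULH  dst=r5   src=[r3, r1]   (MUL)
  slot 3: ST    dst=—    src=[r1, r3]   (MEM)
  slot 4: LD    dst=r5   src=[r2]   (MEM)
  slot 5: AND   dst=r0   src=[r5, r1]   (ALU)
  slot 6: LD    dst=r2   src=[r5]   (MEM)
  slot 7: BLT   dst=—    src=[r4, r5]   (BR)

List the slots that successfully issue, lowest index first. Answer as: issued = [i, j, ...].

issued = [0, 1, 4]

(0) want 1×BR +2rd +0wr — yes → AL1|MU1|ME1|BR0|rd3|wr3
(1) want 1×ALU +2rd +1wr — yes → AL0|MU1|ME1|BR0|rd1|wr2
(2) want 1×MUL +2rd +1wr — RD_PORT → AL0|MU1|ME1|BR0|rd1|wr2
(3) want 1×MEM +2rd +0wr — RD_PORT → AL0|MU1|ME1|BR0|rd1|wr2
(4) want 1×MEM +1rd +1wr — yes → AL0|MU1|ME0|BR0|rd0|wr1
(5) want 1×ALU +2rd +1wr — FU → AL0|MU1|ME0|BR0|rd0|wr1
(6) want 1×MEM +1rd +1wr — FU → AL0|MU1|ME0|BR0|rd0|wr1
(7) want 1×BR +2rd +0wr — FU → AL0|MU1|ME0|BR0|rd0|wr1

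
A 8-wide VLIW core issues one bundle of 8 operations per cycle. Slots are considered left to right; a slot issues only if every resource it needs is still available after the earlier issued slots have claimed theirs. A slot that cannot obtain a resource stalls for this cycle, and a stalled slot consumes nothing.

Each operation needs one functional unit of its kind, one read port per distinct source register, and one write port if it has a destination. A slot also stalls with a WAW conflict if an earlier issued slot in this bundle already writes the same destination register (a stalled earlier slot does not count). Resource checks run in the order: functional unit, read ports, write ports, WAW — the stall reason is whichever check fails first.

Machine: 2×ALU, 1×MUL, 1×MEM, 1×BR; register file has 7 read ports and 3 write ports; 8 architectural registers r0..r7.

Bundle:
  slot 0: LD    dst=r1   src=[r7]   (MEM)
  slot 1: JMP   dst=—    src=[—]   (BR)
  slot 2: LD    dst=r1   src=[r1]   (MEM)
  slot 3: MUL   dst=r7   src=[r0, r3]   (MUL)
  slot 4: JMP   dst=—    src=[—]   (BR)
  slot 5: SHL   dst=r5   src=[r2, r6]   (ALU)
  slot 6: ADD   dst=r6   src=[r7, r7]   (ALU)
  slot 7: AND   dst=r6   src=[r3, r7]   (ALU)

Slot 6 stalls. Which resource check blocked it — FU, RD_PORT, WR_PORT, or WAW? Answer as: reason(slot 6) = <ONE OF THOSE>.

reason(slot 6) = WR_PORT

#0 MEM src=r7 dispatched  <A:2 Mu:1 Ld:0 B:1 rd:6 wr:2>
#1 BR src=- dispatched  <A:2 Mu:1 Ld:0 B:0 rd:6 wr:2>
#2 MEM src=r1 held:FU  <A:2 Mu:1 Ld:0 B:0 rd:6 wr:2>
#3 MUL src=r0,r3 dispatched  <A:2 Mu:0 Ld:0 B:0 rd:4 wr:1>
#4 BR src=- held:FU  <A:2 Mu:0 Ld:0 B:0 rd:4 wr:1>
#5 ALU src=r2,r6 dispatched  <A:1 Mu:0 Ld:0 B:0 rd:2 wr:0>
#6 ALU src=r7,r7 held:WR_PORT  <A:1 Mu:0 Ld:0 B:0 rd:2 wr:0>
#7 ALU src=r3,r7 held:WR_PORT  <A:1 Mu:0 Ld:0 B:0 rd:2 wr:0>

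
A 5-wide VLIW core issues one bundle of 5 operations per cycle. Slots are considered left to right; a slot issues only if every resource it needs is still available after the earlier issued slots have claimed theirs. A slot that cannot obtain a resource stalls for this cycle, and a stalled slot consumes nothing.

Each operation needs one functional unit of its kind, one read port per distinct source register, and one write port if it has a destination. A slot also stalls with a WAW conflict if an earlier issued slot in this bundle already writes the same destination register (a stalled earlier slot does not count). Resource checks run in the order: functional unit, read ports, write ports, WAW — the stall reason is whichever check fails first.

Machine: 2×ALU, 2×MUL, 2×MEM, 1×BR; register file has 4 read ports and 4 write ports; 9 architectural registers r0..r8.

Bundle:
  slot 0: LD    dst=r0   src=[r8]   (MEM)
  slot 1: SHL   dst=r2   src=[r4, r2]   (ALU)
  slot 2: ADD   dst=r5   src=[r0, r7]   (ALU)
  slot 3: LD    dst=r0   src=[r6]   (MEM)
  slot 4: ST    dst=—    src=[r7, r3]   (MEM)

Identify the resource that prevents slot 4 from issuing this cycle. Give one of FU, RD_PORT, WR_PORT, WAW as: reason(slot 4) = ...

reason(slot 4) = RD_PORT

#0 MEM src=r8 dispatched  <A:2 Mu:2 Ld:1 B:1 rd:3 wr:3>
#1 ALU src=r4,r2 dispatched  <A:1 Mu:2 Ld:1 B:1 rd:1 wr:2>
#2 ALU src=r0,r7 held:RD_PORT  <A:1 Mu:2 Ld:1 B:1 rd:1 wr:2>
#3 MEM src=r6 held:WAW  <A:1 Mu:2 Ld:1 B:1 rd:1 wr:2>
#4 MEM src=r7,r3 held:RD_PORT  <A:1 Mu:2 Ld:1 B:1 rd:1 wr:2>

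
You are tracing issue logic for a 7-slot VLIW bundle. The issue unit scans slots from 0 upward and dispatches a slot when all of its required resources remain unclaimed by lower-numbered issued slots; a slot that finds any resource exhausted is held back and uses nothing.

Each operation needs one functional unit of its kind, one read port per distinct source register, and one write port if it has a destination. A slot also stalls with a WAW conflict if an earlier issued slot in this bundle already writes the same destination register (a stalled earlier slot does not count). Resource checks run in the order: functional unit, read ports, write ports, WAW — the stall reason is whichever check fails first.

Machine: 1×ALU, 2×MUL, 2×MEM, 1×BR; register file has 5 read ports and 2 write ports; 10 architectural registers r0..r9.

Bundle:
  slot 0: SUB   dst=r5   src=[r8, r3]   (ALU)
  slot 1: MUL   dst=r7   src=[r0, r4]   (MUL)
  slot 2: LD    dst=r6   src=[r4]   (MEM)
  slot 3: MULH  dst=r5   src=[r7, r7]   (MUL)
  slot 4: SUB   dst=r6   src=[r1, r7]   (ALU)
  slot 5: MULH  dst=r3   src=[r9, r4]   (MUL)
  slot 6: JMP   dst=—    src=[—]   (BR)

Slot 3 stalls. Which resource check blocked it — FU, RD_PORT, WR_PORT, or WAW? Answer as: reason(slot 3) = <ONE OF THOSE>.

(0) want 1×ALU +2rd +1wr — yes → AL0|MU2|ME2|BR1|rd3|wr1
(1) want 1×MUL +2rd +1wr — yes → AL0|MU1|ME2|BR1|rd1|wr0
(2) want 1×MEM +1rd +1wr — WR_PORT → AL0|MU1|ME2|BR1|rd1|wr0
(3) want 1×MUL +1rd +1wr — WR_PORT → AL0|MU1|ME2|BR1|rd1|wr0
(4) want 1×ALU +2rd +1wr — FU → AL0|MU1|ME2|BR1|rd1|wr0
(5) want 1×MUL +2rd +1wr — RD_PORT → AL0|MU1|ME2|BR1|rd1|wr0
(6) want 1×BR +0rd +0wr — yes → AL0|MU1|ME2|BR0|rd1|wr0

reason(slot 3) = WR_PORT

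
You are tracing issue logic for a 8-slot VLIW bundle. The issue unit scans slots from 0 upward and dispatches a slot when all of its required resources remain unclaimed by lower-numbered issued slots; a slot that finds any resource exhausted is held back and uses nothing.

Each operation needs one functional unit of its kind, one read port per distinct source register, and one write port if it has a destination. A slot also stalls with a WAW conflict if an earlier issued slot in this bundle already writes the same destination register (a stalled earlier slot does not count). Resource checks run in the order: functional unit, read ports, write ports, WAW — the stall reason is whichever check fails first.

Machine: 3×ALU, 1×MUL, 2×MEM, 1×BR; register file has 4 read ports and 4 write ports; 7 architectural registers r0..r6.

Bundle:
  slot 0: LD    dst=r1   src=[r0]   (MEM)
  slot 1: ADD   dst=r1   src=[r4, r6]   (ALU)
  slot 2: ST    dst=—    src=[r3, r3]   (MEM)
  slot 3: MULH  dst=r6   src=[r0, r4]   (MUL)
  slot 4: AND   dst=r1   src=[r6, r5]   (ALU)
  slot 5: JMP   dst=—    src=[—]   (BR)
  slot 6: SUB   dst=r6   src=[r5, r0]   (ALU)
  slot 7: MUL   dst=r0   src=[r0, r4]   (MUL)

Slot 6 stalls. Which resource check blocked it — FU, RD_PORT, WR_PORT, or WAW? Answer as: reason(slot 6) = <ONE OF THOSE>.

slot 0 (MEM): ISSUE — free A3,Mu1,Ld1,B1 rp3 wp3
slot 1 (ALU): stall WAW — free A3,Mu1,Ld1,B1 rp3 wp3
slot 2 (MEM): ISSUE — free A3,Mu1,Ld0,B1 rp2 wp3
slot 3 (MUL): ISSUE — free A3,Mu0,Ld0,B1 rp0 wp2
slot 4 (ALU): stall RD_PORT — free A3,Mu0,Ld0,B1 rp0 wp2
slot 5 (BR): ISSUE — free A3,Mu0,Ld0,B0 rp0 wp2
slot 6 (ALU): stall RD_PORT — free A3,Mu0,Ld0,B0 rp0 wp2
slot 7 (MUL): stall FU — free A3,Mu0,Ld0,B0 rp0 wp2

reason(slot 6) = RD_PORT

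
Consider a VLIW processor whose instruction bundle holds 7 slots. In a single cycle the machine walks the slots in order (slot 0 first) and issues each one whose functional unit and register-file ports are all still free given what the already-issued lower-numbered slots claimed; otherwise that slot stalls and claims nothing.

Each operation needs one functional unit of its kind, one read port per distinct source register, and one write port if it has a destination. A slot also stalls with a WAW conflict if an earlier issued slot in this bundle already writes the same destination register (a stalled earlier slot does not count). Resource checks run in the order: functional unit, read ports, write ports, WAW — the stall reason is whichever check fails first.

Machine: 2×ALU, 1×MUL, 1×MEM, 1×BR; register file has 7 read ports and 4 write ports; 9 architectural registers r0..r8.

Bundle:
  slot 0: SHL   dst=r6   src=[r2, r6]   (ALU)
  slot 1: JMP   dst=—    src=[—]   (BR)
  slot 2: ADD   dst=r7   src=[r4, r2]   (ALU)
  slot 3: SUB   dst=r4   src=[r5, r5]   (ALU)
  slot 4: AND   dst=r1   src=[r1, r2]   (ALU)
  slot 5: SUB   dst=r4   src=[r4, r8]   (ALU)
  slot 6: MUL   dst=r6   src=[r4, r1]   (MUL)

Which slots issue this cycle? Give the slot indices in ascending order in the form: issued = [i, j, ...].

#0 ALU src=r2,r6 dispatched  <A:1 Mu:1 Ld:1 B:1 rd:5 wr:3>
#1 BR src=- dispatched  <A:1 Mu:1 Ld:1 B:0 rd:5 wr:3>
#2 ALU src=r4,r2 dispatched  <A:0 Mu:1 Ld:1 B:0 rd:3 wr:2>
#3 ALU src=r5,r5 held:FU  <A:0 Mu:1 Ld:1 B:0 rd:3 wr:2>
#4 ALU src=r1,r2 held:FU  <A:0 Mu:1 Ld:1 B:0 rd:3 wr:2>
#5 ALU src=r4,r8 held:FU  <A:0 Mu:1 Ld:1 B:0 rd:3 wr:2>
#6 MUL src=r4,r1 held:WAW  <A:0 Mu:1 Ld:1 B:0 rd:3 wr:2>

issued = [0, 1, 2]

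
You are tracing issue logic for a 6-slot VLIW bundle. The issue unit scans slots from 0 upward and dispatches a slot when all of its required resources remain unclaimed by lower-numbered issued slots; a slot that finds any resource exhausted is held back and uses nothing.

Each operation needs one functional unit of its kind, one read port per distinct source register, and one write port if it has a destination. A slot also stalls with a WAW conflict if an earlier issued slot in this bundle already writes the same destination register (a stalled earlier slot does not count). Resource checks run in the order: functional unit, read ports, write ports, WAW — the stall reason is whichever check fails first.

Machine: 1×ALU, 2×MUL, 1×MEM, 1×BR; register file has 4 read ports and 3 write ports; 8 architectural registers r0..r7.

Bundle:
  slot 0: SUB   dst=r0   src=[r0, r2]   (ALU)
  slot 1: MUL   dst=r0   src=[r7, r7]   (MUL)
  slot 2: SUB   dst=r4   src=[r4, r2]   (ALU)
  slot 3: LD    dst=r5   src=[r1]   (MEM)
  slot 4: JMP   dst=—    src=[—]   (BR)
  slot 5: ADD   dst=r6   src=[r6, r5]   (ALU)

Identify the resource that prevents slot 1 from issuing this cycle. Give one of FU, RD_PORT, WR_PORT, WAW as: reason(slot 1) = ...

reason(slot 1) = WAW

slot 0 (ALU): ISSUE — free A0,Mu2,Ld1,B1 rp2 wp2
slot 1 (MUL): stall WAW — free A0,Mu2,Ld1,B1 rp2 wp2
slot 2 (ALU): stall FU — free A0,Mu2,Ld1,B1 rp2 wp2
slot 3 (MEM): ISSUE — free A0,Mu2,Ld0,B1 rp1 wp1
slot 4 (BR): ISSUE — free A0,Mu2,Ld0,B0 rp1 wp1
slot 5 (ALU): stall FU — free A0,Mu2,Ld0,B0 rp1 wp1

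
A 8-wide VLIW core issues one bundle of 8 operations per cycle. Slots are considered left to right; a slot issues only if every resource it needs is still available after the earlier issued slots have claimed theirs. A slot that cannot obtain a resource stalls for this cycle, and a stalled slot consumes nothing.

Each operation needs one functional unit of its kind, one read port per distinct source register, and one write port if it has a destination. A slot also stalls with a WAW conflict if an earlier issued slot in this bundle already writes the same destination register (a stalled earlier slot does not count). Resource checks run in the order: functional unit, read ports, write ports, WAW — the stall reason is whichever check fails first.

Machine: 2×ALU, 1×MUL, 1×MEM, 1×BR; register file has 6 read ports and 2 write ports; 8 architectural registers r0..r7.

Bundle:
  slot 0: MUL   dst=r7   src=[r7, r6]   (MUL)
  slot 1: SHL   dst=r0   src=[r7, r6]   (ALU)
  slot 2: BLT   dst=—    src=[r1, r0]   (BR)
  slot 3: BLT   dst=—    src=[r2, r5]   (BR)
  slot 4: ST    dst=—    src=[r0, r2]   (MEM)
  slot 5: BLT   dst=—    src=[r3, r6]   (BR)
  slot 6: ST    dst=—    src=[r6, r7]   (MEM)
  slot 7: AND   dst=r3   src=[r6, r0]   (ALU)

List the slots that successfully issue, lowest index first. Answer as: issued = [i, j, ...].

issued = [0, 1, 2]

slot 0 (MUL): ISSUE — free A2,Mu0,Ld1,B1 rp4 wp1
slot 1 (ALU): ISSUE — free A1,Mu0,Ld1,B1 rp2 wp0
slot 2 (BR): ISSUE — free A1,Mu0,Ld1,B0 rp0 wp0
slot 3 (BR): stall FU — free A1,Mu0,Ld1,B0 rp0 wp0
slot 4 (MEM): stall RD_PORT — free A1,Mu0,Ld1,B0 rp0 wp0
slot 5 (BR): stall FU — free A1,Mu0,Ld1,B0 rp0 wp0
slot 6 (MEM): stall RD_PORT — free A1,Mu0,Ld1,B0 rp0 wp0
slot 7 (ALU): stall RD_PORT — free A1,Mu0,Ld1,B0 rp0 wp0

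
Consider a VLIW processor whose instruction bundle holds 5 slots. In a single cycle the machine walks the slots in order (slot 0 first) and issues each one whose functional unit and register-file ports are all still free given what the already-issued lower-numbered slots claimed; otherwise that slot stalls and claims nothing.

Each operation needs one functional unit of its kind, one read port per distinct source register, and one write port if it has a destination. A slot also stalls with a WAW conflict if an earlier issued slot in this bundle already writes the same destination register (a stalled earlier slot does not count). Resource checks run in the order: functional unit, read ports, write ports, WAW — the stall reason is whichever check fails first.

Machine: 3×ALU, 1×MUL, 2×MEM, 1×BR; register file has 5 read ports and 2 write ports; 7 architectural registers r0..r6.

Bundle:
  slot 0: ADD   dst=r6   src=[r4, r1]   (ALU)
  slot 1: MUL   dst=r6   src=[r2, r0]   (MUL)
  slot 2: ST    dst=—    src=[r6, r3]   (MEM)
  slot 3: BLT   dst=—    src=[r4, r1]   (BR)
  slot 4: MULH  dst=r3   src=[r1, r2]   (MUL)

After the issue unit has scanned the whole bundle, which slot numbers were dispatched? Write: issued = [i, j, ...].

[0] ALU needs rd=2 wr=1: ok; after: ALU=2 MUL=1 MEM=2 BR=1, R=3, W=1
[1] MUL needs rd=2 wr=1: WAW; after: ALU=2 MUL=1 MEM=2 BR=1, R=3, W=1
[2] MEM needs rd=2 wr=0: ok; after: ALU=2 MUL=1 MEM=1 BR=1, R=1, W=1
[3] BR needs rd=2 wr=0: RD_PORT; after: ALU=2 MUL=1 MEM=1 BR=1, R=1, W=1
[4] MUL needs rd=2 wr=1: RD_PORT; after: ALU=2 MUL=1 MEM=1 BR=1, R=1, W=1

issued = [0, 2]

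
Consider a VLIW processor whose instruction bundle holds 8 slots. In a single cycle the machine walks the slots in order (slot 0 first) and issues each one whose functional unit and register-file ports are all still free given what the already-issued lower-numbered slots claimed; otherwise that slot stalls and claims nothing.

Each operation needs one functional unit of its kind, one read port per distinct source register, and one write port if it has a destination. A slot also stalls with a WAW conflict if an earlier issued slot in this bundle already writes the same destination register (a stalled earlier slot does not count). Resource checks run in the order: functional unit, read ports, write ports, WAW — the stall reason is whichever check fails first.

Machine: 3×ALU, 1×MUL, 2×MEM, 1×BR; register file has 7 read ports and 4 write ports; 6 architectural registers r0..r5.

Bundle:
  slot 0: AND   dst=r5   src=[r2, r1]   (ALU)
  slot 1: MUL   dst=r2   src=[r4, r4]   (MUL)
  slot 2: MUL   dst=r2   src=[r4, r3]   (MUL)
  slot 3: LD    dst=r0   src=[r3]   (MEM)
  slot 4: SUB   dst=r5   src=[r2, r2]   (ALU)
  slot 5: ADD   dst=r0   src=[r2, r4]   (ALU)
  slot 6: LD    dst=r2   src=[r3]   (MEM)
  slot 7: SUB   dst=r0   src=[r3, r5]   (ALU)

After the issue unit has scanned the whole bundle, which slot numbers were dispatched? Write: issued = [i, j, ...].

issued = [0, 1, 3]

slot 0 (ALU): ISSUE — free A2,Mu1,Ld2,B1 rp5 wp3
slot 1 (MUL): ISSUE — free A2,Mu0,Ld2,B1 rp4 wp2
slot 2 (MUL): stall FU — free A2,Mu0,Ld2,B1 rp4 wp2
slot 3 (MEM): ISSUE — free A2,Mu0,Ld1,B1 rp3 wp1
slot 4 (ALU): stall WAW — free A2,Mu0,Ld1,B1 rp3 wp1
slot 5 (ALU): stall WAW — free A2,Mu0,Ld1,B1 rp3 wp1
slot 6 (MEM): stall WAW — free A2,Mu0,Ld1,B1 rp3 wp1
slot 7 (ALU): stall WAW — free A2,Mu0,Ld1,B1 rp3 wp1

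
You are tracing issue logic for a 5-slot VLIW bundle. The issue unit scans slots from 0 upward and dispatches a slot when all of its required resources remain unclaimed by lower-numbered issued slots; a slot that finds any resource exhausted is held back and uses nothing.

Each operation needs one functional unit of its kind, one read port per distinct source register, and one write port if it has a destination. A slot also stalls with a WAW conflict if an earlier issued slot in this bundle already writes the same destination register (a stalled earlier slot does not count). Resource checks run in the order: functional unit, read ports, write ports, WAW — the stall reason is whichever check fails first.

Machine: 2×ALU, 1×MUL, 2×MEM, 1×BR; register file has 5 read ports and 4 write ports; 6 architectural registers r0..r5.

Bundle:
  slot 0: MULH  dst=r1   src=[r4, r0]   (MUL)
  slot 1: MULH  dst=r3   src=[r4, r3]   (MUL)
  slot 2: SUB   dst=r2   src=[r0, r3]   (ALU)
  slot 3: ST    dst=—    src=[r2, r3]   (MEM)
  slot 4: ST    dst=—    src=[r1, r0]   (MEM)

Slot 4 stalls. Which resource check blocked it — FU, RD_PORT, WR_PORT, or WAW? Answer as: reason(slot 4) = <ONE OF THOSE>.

[0] MUL needs rd=2 wr=1: ok; after: ALU=2 MUL=0 MEM=2 BR=1, R=3, W=3
[1] MUL needs rd=2 wr=1: FU; after: ALU=2 MUL=0 MEM=2 BR=1, R=3, W=3
[2] ALU needs rd=2 wr=1: ok; after: ALU=1 MUL=0 MEM=2 BR=1, R=1, W=2
[3] MEM needs rd=2 wr=0: RD_PORT; after: ALU=1 MUL=0 MEM=2 BR=1, R=1, W=2
[4] MEM needs rd=2 wr=0: RD_PORT; after: ALU=1 MUL=0 MEM=2 BR=1, R=1, W=2

reason(slot 4) = RD_PORT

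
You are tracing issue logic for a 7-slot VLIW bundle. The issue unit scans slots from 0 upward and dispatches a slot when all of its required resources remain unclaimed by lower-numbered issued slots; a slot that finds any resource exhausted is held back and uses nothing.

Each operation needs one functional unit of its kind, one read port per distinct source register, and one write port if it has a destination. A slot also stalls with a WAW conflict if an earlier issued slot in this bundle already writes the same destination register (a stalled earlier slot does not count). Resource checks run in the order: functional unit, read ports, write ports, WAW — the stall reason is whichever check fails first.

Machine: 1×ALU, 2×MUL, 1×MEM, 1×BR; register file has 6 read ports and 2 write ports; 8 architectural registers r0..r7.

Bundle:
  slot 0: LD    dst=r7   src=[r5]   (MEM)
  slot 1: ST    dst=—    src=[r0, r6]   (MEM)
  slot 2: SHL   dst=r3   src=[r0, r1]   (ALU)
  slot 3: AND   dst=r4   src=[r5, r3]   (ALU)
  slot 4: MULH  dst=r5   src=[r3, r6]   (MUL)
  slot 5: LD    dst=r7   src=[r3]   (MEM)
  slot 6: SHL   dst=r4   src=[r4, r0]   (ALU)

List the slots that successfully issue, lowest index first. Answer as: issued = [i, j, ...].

(0) want 1×MEM +1rd +1wr — yes → AL1|MU2|ME0|BR1|rd5|wr1
(1) want 1×MEM +2rd +0wr — FU → AL1|MU2|ME0|BR1|rd5|wr1
(2) want 1×ALU +2rd +1wr — yes → AL0|MU2|ME0|BR1|rd3|wr0
(3) want 1×ALU +2rd +1wr — FU → AL0|MU2|ME0|BR1|rd3|wr0
(4) want 1×MUL +2rd +1wr — WR_PORT → AL0|MU2|ME0|BR1|rd3|wr0
(5) want 1×MEM +1rd +1wr — FU → AL0|MU2|ME0|BR1|rd3|wr0
(6) want 1×ALU +2rd +1wr — FU → AL0|MU2|ME0|BR1|rd3|wr0

issued = [0, 2]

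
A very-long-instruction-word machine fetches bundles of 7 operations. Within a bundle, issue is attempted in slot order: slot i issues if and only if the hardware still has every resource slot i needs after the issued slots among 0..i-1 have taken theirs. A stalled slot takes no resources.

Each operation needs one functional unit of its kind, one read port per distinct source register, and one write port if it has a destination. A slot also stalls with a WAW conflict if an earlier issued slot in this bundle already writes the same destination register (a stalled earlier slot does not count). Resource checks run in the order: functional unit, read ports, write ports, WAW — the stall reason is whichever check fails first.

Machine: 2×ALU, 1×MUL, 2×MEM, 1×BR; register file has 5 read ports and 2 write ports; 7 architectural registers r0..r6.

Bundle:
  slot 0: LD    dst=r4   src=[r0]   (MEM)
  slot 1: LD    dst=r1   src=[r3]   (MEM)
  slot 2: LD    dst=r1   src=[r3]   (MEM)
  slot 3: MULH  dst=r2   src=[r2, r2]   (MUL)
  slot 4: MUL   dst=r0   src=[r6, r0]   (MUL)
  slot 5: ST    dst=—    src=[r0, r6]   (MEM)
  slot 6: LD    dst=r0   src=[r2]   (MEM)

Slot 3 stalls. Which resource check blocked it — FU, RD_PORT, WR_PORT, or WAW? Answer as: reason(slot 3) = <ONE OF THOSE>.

#0 MEM src=r0 dispatched  <A:2 Mu:1 Ld:1 B:1 rd:4 wr:1>
#1 MEM src=r3 dispatched  <A:2 Mu:1 Ld:0 B:1 rd:3 wr:0>
#2 MEM src=r3 held:FU  <A:2 Mu:1 Ld:0 B:1 rd:3 wr:0>
#3 MUL src=r2,r2 held:WR_PORT  <A:2 Mu:1 Ld:0 B:1 rd:3 wr:0>
#4 MUL src=r6,r0 held:WR_PORT  <A:2 Mu:1 Ld:0 B:1 rd:3 wr:0>
#5 MEM src=r0,r6 held:FU  <A:2 Mu:1 Ld:0 B:1 rd:3 wr:0>
#6 MEM src=r2 held:FU  <A:2 Mu:1 Ld:0 B:1 rd:3 wr:0>

reason(slot 3) = WR_PORT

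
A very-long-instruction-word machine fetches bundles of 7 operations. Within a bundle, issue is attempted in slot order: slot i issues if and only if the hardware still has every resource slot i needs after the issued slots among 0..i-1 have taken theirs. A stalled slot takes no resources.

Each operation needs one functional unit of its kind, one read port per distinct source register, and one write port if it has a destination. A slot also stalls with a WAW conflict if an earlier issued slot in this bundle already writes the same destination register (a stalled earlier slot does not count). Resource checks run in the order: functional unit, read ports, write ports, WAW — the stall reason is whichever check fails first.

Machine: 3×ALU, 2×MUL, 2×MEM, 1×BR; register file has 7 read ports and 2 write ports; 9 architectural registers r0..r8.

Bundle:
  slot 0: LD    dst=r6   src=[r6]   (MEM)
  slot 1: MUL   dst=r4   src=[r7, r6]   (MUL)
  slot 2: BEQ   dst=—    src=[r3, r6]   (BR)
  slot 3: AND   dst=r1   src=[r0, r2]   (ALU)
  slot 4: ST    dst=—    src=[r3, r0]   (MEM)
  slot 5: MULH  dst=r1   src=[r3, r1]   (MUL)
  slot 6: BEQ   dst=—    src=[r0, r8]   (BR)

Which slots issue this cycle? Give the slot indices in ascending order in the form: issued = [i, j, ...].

#0 MEM src=r6 dispatched  <A:3 Mu:2 Ld:1 B:1 rd:6 wr:1>
#1 MUL src=r7,r6 dispatched  <A:3 Mu:1 Ld:1 B:1 rd:4 wr:0>
#2 BR src=r3,r6 dispatched  <A:3 Mu:1 Ld:1 B:0 rd:2 wr:0>
#3 ALU src=r0,r2 held:WR_PORT  <A:3 Mu:1 Ld:1 B:0 rd:2 wr:0>
#4 MEM src=r3,r0 dispatched  <A:3 Mu:1 Ld:0 B:0 rd:0 wr:0>
#5 MUL src=r3,r1 held:RD_PORT  <A:3 Mu:1 Ld:0 B:0 rd:0 wr:0>
#6 BR src=r0,r8 held:FU  <A:3 Mu:1 Ld:0 B:0 rd:0 wr:0>

issued = [0, 1, 2, 4]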